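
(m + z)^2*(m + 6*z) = m^3 + 8*m^2*z + 13*m*z^2 + 6*z^3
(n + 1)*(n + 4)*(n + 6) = n^3 + 11*n^2 + 34*n + 24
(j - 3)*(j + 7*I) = j^2 - 3*j + 7*I*j - 21*I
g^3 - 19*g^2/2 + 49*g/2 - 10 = (g - 5)*(g - 4)*(g - 1/2)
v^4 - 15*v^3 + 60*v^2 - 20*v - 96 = (v - 8)*(v - 6)*(v - 2)*(v + 1)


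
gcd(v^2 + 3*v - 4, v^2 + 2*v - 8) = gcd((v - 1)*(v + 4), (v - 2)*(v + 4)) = v + 4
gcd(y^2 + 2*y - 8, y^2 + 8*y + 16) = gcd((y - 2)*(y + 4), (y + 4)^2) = y + 4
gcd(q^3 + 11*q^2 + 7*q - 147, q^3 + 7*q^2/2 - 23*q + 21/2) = q^2 + 4*q - 21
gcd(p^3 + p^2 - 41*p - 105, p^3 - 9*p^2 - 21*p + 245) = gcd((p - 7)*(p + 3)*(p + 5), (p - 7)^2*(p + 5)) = p^2 - 2*p - 35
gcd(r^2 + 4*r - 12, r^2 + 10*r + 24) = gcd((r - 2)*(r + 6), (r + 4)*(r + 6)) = r + 6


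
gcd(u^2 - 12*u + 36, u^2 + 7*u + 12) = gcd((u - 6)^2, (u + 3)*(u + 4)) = 1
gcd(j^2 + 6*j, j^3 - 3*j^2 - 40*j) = j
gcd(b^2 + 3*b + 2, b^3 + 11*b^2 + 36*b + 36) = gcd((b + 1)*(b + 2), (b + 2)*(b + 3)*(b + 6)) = b + 2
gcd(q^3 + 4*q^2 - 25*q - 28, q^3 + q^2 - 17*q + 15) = 1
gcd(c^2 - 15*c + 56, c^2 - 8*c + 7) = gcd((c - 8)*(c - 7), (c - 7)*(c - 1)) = c - 7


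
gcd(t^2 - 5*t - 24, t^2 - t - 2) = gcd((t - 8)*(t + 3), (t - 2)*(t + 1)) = 1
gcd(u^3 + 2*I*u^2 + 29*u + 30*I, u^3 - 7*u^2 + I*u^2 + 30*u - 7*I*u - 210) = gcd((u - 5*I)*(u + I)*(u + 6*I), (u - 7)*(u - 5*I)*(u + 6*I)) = u^2 + I*u + 30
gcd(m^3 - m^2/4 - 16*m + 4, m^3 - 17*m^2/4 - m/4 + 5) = m - 4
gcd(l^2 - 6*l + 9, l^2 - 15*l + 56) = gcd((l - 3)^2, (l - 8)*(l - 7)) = 1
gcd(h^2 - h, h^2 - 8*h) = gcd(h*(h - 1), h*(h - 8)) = h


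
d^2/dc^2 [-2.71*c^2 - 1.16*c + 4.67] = -5.42000000000000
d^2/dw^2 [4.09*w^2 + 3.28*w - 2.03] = 8.18000000000000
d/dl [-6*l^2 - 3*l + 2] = -12*l - 3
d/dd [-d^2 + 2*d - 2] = 2 - 2*d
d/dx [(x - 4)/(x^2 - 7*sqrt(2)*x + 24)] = (x^2 - 7*sqrt(2)*x - (x - 4)*(2*x - 7*sqrt(2)) + 24)/(x^2 - 7*sqrt(2)*x + 24)^2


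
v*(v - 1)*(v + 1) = v^3 - v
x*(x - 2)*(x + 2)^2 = x^4 + 2*x^3 - 4*x^2 - 8*x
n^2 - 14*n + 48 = (n - 8)*(n - 6)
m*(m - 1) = m^2 - m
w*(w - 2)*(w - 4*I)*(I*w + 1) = I*w^4 + 5*w^3 - 2*I*w^3 - 10*w^2 - 4*I*w^2 + 8*I*w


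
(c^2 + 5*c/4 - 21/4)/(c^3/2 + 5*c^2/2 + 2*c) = (4*c^2 + 5*c - 21)/(2*c*(c^2 + 5*c + 4))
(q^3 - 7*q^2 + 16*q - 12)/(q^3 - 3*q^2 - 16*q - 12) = (-q^3 + 7*q^2 - 16*q + 12)/(-q^3 + 3*q^2 + 16*q + 12)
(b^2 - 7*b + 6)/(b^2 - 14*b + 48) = (b - 1)/(b - 8)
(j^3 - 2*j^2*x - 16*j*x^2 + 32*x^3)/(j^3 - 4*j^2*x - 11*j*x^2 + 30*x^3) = (-j^2 + 16*x^2)/(-j^2 + 2*j*x + 15*x^2)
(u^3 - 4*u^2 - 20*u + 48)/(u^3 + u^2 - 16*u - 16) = (u^2 - 8*u + 12)/(u^2 - 3*u - 4)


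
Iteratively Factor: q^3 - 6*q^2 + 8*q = (q - 4)*(q^2 - 2*q) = q*(q - 4)*(q - 2)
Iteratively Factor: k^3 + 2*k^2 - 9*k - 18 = (k + 2)*(k^2 - 9) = (k + 2)*(k + 3)*(k - 3)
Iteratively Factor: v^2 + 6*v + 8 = (v + 4)*(v + 2)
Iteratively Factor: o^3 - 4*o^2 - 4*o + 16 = (o - 2)*(o^2 - 2*o - 8) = (o - 4)*(o - 2)*(o + 2)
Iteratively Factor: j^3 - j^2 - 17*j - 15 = (j + 1)*(j^2 - 2*j - 15) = (j - 5)*(j + 1)*(j + 3)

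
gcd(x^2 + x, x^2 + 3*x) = x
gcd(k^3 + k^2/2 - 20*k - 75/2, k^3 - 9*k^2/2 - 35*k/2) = k + 5/2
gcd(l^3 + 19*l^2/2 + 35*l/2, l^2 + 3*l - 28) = l + 7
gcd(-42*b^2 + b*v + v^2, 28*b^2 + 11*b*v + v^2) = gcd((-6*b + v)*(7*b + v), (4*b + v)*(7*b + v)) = 7*b + v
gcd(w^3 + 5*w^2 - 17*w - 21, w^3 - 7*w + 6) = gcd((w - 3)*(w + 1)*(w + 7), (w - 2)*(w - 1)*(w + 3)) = 1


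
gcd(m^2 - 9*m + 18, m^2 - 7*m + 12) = m - 3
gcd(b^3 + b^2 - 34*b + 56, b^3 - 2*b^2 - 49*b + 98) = b^2 + 5*b - 14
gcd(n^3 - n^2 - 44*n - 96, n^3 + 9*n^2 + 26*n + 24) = n^2 + 7*n + 12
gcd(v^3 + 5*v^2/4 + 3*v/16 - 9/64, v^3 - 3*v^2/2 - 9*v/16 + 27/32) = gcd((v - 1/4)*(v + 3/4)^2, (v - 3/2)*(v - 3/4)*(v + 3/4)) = v + 3/4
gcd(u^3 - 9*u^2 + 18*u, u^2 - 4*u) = u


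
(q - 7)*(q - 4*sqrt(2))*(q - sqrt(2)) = q^3 - 5*sqrt(2)*q^2 - 7*q^2 + 8*q + 35*sqrt(2)*q - 56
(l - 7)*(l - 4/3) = l^2 - 25*l/3 + 28/3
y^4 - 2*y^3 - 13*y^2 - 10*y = y*(y - 5)*(y + 1)*(y + 2)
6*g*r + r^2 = r*(6*g + r)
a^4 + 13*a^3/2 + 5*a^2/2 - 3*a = a*(a - 1/2)*(a + 1)*(a + 6)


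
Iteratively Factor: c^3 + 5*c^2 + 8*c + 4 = (c + 2)*(c^2 + 3*c + 2) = (c + 2)^2*(c + 1)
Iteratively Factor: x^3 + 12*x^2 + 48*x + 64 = (x + 4)*(x^2 + 8*x + 16) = (x + 4)^2*(x + 4)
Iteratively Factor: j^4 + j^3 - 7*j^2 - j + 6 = (j - 1)*(j^3 + 2*j^2 - 5*j - 6) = (j - 2)*(j - 1)*(j^2 + 4*j + 3) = (j - 2)*(j - 1)*(j + 3)*(j + 1)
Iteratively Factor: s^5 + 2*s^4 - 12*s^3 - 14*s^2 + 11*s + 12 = (s + 4)*(s^4 - 2*s^3 - 4*s^2 + 2*s + 3) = (s - 1)*(s + 4)*(s^3 - s^2 - 5*s - 3) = (s - 3)*(s - 1)*(s + 4)*(s^2 + 2*s + 1) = (s - 3)*(s - 1)*(s + 1)*(s + 4)*(s + 1)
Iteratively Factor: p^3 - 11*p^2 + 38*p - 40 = (p - 4)*(p^2 - 7*p + 10) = (p - 5)*(p - 4)*(p - 2)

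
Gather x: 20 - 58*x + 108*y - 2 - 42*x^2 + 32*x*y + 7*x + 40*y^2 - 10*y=-42*x^2 + x*(32*y - 51) + 40*y^2 + 98*y + 18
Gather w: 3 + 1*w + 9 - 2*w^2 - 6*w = -2*w^2 - 5*w + 12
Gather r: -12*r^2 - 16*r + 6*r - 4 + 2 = -12*r^2 - 10*r - 2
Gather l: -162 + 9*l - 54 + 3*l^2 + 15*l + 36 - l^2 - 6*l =2*l^2 + 18*l - 180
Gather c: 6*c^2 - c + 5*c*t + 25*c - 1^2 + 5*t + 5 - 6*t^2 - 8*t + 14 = 6*c^2 + c*(5*t + 24) - 6*t^2 - 3*t + 18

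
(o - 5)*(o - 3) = o^2 - 8*o + 15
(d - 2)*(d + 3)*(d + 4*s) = d^3 + 4*d^2*s + d^2 + 4*d*s - 6*d - 24*s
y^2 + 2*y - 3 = (y - 1)*(y + 3)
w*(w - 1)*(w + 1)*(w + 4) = w^4 + 4*w^3 - w^2 - 4*w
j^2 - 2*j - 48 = (j - 8)*(j + 6)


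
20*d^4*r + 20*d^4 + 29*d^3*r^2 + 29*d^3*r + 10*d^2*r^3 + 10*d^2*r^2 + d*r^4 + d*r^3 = (d + r)*(4*d + r)*(5*d + r)*(d*r + d)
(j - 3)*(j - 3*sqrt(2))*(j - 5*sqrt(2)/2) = j^3 - 11*sqrt(2)*j^2/2 - 3*j^2 + 15*j + 33*sqrt(2)*j/2 - 45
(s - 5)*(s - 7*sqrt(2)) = s^2 - 7*sqrt(2)*s - 5*s + 35*sqrt(2)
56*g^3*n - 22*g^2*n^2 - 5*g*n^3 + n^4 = n*(-7*g + n)*(-2*g + n)*(4*g + n)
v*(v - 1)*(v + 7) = v^3 + 6*v^2 - 7*v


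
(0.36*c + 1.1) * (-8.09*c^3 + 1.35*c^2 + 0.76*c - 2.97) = -2.9124*c^4 - 8.413*c^3 + 1.7586*c^2 - 0.2332*c - 3.267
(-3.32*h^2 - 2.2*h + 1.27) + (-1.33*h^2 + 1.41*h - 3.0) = -4.65*h^2 - 0.79*h - 1.73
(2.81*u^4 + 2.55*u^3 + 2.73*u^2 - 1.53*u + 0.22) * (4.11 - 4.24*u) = -11.9144*u^5 + 0.737100000000002*u^4 - 1.0947*u^3 + 17.7075*u^2 - 7.2211*u + 0.9042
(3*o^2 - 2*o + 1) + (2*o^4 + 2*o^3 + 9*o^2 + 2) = 2*o^4 + 2*o^3 + 12*o^2 - 2*o + 3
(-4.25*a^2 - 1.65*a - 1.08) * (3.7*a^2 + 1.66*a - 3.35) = -15.725*a^4 - 13.16*a^3 + 7.5025*a^2 + 3.7347*a + 3.618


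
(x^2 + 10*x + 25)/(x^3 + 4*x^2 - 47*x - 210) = (x + 5)/(x^2 - x - 42)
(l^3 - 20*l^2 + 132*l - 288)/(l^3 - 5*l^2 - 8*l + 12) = (l^2 - 14*l + 48)/(l^2 + l - 2)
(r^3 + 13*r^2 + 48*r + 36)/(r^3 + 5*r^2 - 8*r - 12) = (r + 6)/(r - 2)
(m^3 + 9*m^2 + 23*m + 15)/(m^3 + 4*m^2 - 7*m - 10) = (m + 3)/(m - 2)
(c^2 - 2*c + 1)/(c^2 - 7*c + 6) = (c - 1)/(c - 6)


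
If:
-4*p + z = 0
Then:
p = z/4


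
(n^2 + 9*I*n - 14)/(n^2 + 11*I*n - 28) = (n + 2*I)/(n + 4*I)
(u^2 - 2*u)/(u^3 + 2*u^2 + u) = (u - 2)/(u^2 + 2*u + 1)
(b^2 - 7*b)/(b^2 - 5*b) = (b - 7)/(b - 5)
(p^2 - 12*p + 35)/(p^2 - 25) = (p - 7)/(p + 5)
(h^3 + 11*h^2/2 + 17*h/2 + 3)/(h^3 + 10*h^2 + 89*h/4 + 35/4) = 2*(h^2 + 5*h + 6)/(2*h^2 + 19*h + 35)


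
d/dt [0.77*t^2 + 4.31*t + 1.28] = 1.54*t + 4.31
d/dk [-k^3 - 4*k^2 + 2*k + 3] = -3*k^2 - 8*k + 2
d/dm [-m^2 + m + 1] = 1 - 2*m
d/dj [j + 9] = 1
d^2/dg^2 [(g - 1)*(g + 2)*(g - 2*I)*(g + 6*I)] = 12*g^2 + g*(6 + 24*I) + 20 + 8*I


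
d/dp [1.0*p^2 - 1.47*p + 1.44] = 2.0*p - 1.47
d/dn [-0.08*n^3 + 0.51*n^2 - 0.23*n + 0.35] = -0.24*n^2 + 1.02*n - 0.23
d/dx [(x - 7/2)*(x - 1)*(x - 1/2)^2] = 4*x^3 - 33*x^2/2 + 33*x/2 - 37/8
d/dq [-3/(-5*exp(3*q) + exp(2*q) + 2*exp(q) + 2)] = (-45*exp(2*q) + 6*exp(q) + 6)*exp(q)/(-5*exp(3*q) + exp(2*q) + 2*exp(q) + 2)^2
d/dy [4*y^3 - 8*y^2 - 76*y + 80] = 12*y^2 - 16*y - 76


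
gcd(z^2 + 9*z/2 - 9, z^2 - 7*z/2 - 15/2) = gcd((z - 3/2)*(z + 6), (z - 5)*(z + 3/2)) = 1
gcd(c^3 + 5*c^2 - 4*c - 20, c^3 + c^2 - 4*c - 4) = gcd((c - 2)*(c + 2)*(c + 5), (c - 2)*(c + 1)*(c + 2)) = c^2 - 4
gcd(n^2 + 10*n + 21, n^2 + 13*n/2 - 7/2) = n + 7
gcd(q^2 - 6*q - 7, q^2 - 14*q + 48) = 1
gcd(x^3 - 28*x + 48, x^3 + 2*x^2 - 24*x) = x^2 + 2*x - 24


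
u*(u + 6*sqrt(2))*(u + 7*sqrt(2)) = u^3 + 13*sqrt(2)*u^2 + 84*u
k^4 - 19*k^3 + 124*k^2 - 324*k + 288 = (k - 8)*(k - 6)*(k - 3)*(k - 2)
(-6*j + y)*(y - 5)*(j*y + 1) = -6*j^2*y^2 + 30*j^2*y + j*y^3 - 5*j*y^2 - 6*j*y + 30*j + y^2 - 5*y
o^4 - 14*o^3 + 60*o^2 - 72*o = o*(o - 6)^2*(o - 2)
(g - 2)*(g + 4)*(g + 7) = g^3 + 9*g^2 + 6*g - 56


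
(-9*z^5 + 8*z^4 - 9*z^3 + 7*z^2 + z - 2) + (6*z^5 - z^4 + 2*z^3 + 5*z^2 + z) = -3*z^5 + 7*z^4 - 7*z^3 + 12*z^2 + 2*z - 2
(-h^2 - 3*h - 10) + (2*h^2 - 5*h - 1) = h^2 - 8*h - 11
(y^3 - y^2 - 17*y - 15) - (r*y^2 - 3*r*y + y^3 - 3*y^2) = -r*y^2 + 3*r*y + 2*y^2 - 17*y - 15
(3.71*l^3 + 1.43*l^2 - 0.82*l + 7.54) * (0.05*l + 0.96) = 0.1855*l^4 + 3.6331*l^3 + 1.3318*l^2 - 0.4102*l + 7.2384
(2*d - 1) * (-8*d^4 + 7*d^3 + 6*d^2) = -16*d^5 + 22*d^4 + 5*d^3 - 6*d^2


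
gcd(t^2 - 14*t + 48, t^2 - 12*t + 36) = t - 6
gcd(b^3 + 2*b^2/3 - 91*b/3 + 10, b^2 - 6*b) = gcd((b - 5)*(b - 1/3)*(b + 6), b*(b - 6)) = 1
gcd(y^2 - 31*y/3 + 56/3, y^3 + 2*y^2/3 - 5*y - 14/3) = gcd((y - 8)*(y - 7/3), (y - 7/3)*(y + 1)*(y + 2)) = y - 7/3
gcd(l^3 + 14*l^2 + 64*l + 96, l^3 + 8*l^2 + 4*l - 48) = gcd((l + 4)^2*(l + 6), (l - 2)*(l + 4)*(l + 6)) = l^2 + 10*l + 24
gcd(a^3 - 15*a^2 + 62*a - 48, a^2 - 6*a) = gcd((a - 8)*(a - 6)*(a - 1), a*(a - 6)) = a - 6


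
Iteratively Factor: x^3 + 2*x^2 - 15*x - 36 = (x + 3)*(x^2 - x - 12) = (x - 4)*(x + 3)*(x + 3)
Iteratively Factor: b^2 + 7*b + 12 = (b + 3)*(b + 4)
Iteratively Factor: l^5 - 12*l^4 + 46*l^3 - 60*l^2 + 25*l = (l)*(l^4 - 12*l^3 + 46*l^2 - 60*l + 25) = l*(l - 5)*(l^3 - 7*l^2 + 11*l - 5) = l*(l - 5)*(l - 1)*(l^2 - 6*l + 5) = l*(l - 5)*(l - 1)^2*(l - 5)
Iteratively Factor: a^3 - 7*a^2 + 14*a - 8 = (a - 1)*(a^2 - 6*a + 8) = (a - 2)*(a - 1)*(a - 4)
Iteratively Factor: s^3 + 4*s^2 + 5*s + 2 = (s + 1)*(s^2 + 3*s + 2) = (s + 1)^2*(s + 2)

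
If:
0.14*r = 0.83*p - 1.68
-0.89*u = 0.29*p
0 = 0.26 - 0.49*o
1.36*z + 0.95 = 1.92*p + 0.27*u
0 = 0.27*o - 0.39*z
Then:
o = 0.53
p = 0.79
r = -7.31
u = -0.26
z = 0.37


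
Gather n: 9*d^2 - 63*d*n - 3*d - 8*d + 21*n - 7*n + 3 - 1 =9*d^2 - 11*d + n*(14 - 63*d) + 2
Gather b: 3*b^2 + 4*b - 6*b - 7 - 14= 3*b^2 - 2*b - 21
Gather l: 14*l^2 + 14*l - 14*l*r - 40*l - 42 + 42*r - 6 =14*l^2 + l*(-14*r - 26) + 42*r - 48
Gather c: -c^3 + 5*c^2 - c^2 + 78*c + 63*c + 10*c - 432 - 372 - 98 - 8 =-c^3 + 4*c^2 + 151*c - 910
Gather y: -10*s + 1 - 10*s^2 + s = -10*s^2 - 9*s + 1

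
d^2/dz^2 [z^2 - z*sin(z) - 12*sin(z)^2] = z*sin(z) + 48*sin(z)^2 - 2*cos(z) - 22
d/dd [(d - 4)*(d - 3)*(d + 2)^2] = 4*d^3 - 9*d^2 - 24*d + 20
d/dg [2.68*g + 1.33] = 2.68000000000000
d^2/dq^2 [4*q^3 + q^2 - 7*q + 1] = 24*q + 2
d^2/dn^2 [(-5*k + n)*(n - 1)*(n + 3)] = -10*k + 6*n + 4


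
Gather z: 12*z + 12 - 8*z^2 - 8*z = -8*z^2 + 4*z + 12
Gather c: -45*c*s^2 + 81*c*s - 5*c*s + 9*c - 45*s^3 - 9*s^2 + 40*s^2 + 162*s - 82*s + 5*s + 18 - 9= c*(-45*s^2 + 76*s + 9) - 45*s^3 + 31*s^2 + 85*s + 9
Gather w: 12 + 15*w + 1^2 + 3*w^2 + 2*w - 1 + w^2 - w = 4*w^2 + 16*w + 12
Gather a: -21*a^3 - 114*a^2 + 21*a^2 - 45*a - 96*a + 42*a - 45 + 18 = -21*a^3 - 93*a^2 - 99*a - 27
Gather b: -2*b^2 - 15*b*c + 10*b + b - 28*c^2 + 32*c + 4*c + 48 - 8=-2*b^2 + b*(11 - 15*c) - 28*c^2 + 36*c + 40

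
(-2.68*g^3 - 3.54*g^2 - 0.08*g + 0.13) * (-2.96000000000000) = 7.9328*g^3 + 10.4784*g^2 + 0.2368*g - 0.3848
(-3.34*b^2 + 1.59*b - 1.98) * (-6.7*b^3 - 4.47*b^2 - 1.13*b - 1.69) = 22.378*b^5 + 4.2768*b^4 + 9.9329*b^3 + 12.6985*b^2 - 0.4497*b + 3.3462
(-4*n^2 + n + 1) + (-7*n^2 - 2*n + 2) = -11*n^2 - n + 3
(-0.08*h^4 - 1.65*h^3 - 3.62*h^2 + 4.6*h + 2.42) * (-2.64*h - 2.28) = 0.2112*h^5 + 4.5384*h^4 + 13.3188*h^3 - 3.8904*h^2 - 16.8768*h - 5.5176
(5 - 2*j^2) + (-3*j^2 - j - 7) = -5*j^2 - j - 2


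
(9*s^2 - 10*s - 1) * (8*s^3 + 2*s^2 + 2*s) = 72*s^5 - 62*s^4 - 10*s^3 - 22*s^2 - 2*s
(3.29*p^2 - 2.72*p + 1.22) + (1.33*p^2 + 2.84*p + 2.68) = 4.62*p^2 + 0.12*p + 3.9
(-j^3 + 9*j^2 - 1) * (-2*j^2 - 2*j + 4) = 2*j^5 - 16*j^4 - 22*j^3 + 38*j^2 + 2*j - 4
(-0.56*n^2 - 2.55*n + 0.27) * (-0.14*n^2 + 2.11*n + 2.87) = 0.0784*n^4 - 0.8246*n^3 - 7.0255*n^2 - 6.7488*n + 0.7749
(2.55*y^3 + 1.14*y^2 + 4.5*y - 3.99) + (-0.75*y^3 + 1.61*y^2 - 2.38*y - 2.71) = 1.8*y^3 + 2.75*y^2 + 2.12*y - 6.7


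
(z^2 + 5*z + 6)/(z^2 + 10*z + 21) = (z + 2)/(z + 7)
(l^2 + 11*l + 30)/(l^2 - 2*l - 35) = (l + 6)/(l - 7)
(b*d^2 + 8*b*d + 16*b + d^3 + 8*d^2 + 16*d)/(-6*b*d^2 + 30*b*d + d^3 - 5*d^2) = (-b*d^2 - 8*b*d - 16*b - d^3 - 8*d^2 - 16*d)/(d*(6*b*d - 30*b - d^2 + 5*d))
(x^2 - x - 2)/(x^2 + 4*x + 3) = (x - 2)/(x + 3)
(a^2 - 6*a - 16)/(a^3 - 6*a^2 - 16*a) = 1/a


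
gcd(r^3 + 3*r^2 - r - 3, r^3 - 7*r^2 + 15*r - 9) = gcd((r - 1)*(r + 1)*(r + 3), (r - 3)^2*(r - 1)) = r - 1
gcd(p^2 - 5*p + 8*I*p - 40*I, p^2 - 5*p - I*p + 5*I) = p - 5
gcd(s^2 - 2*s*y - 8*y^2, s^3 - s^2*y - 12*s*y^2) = -s + 4*y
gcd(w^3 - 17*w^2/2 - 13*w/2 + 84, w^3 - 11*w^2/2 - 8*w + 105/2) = w^2 - w/2 - 21/2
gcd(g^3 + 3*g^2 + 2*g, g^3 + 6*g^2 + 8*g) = g^2 + 2*g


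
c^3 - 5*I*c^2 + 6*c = c*(c - 6*I)*(c + I)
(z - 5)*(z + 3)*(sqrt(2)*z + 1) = sqrt(2)*z^3 - 2*sqrt(2)*z^2 + z^2 - 15*sqrt(2)*z - 2*z - 15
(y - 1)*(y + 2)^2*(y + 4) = y^4 + 7*y^3 + 12*y^2 - 4*y - 16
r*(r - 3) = r^2 - 3*r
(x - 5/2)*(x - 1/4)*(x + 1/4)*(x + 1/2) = x^4 - 2*x^3 - 21*x^2/16 + x/8 + 5/64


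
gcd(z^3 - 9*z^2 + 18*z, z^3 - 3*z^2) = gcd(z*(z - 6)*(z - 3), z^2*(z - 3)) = z^2 - 3*z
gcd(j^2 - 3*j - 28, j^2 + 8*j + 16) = j + 4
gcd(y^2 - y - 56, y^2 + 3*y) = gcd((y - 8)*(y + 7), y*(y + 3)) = 1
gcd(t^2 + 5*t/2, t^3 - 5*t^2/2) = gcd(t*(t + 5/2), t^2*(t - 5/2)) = t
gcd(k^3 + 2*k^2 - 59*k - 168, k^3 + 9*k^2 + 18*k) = k + 3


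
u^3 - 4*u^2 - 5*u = u*(u - 5)*(u + 1)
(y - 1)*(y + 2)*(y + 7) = y^3 + 8*y^2 + 5*y - 14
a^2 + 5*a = a*(a + 5)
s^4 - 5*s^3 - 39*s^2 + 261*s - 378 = (s - 6)*(s - 3)^2*(s + 7)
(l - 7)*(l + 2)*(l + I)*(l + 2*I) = l^4 - 5*l^3 + 3*I*l^3 - 16*l^2 - 15*I*l^2 + 10*l - 42*I*l + 28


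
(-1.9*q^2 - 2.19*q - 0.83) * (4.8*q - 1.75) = -9.12*q^3 - 7.187*q^2 - 0.1515*q + 1.4525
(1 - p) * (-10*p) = 10*p^2 - 10*p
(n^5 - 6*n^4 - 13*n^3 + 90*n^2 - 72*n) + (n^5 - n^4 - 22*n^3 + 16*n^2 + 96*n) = 2*n^5 - 7*n^4 - 35*n^3 + 106*n^2 + 24*n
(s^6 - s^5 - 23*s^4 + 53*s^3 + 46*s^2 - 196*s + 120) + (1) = s^6 - s^5 - 23*s^4 + 53*s^3 + 46*s^2 - 196*s + 121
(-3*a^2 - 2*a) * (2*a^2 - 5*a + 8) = -6*a^4 + 11*a^3 - 14*a^2 - 16*a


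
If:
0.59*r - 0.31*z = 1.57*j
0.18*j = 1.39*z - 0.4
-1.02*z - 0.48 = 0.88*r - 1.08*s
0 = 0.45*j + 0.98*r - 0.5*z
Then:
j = -0.00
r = 0.15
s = 0.84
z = 0.29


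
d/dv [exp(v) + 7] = exp(v)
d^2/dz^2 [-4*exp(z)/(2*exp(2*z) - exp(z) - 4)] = 4*(2*(4*exp(z) - 1)^2*exp(2*z) + (16*exp(z) - 3)*(-2*exp(2*z) + exp(z) + 4)*exp(z) + (-2*exp(2*z) + exp(z) + 4)^2)*exp(z)/(-2*exp(2*z) + exp(z) + 4)^3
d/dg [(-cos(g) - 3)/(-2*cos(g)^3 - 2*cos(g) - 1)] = (3*cos(g) + 9*cos(2*g) + cos(3*g) + 14)*sin(g)/(2*cos(g)^3 + 2*cos(g) + 1)^2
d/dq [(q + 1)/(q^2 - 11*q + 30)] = (q^2 - 11*q - (q + 1)*(2*q - 11) + 30)/(q^2 - 11*q + 30)^2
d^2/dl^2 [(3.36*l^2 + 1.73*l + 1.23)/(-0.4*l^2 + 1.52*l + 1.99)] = (-4.63936*l^3 - 17.22816*l^2 - 3.77544000000001*l - 23.787808)/(0.064*l^6 - 0.7296*l^5 + 1.81728*l^4 + 3.747712*l^3 - 9.040968*l^2 - 18.058056*l - 7.880599)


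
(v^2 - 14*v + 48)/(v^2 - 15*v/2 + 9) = 2*(v - 8)/(2*v - 3)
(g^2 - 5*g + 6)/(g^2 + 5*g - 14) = (g - 3)/(g + 7)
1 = 1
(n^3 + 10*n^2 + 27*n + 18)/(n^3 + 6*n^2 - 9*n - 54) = (n + 1)/(n - 3)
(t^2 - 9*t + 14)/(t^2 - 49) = (t - 2)/(t + 7)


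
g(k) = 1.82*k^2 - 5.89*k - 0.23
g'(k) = 3.64*k - 5.89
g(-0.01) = -0.17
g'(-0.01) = -5.93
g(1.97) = -4.77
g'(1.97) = 1.28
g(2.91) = -1.96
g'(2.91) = 4.70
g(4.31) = 8.19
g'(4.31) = 9.80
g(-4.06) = 53.68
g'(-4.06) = -20.67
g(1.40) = -4.91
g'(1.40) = -0.79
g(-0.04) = 0.01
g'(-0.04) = -6.04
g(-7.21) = 136.85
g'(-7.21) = -32.13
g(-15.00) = 497.62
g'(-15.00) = -60.49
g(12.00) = 191.17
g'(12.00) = 37.79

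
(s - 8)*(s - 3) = s^2 - 11*s + 24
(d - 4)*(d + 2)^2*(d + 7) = d^4 + 7*d^3 - 12*d^2 - 100*d - 112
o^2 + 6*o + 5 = (o + 1)*(o + 5)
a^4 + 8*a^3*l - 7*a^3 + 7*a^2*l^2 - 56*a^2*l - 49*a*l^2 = a*(a - 7)*(a + l)*(a + 7*l)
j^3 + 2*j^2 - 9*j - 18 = (j - 3)*(j + 2)*(j + 3)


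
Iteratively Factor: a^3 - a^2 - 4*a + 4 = (a + 2)*(a^2 - 3*a + 2) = (a - 1)*(a + 2)*(a - 2)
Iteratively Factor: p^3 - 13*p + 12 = (p - 1)*(p^2 + p - 12) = (p - 3)*(p - 1)*(p + 4)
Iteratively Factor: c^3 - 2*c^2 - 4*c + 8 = (c - 2)*(c^2 - 4) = (c - 2)^2*(c + 2)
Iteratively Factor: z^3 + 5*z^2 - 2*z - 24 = (z + 4)*(z^2 + z - 6) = (z + 3)*(z + 4)*(z - 2)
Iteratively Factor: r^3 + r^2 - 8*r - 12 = (r - 3)*(r^2 + 4*r + 4) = (r - 3)*(r + 2)*(r + 2)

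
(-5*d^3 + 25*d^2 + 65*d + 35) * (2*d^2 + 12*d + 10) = -10*d^5 - 10*d^4 + 380*d^3 + 1100*d^2 + 1070*d + 350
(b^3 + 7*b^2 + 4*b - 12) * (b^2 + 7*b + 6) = b^5 + 14*b^4 + 59*b^3 + 58*b^2 - 60*b - 72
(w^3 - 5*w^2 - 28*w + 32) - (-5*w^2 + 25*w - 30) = w^3 - 53*w + 62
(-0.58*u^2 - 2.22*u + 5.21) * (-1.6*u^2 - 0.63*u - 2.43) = 0.928*u^4 + 3.9174*u^3 - 5.528*u^2 + 2.1123*u - 12.6603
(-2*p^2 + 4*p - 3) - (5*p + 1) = -2*p^2 - p - 4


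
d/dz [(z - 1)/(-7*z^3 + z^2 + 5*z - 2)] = (-7*z^3 + z^2 + 5*z - (z - 1)*(-21*z^2 + 2*z + 5) - 2)/(7*z^3 - z^2 - 5*z + 2)^2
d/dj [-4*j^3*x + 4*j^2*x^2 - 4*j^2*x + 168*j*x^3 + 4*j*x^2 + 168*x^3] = 4*x*(-3*j^2 + 2*j*x - 2*j + 42*x^2 + x)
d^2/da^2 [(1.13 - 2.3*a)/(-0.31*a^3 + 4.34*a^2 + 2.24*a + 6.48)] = (1.32618*a^5 - 19.869636*a^4 + 114.162832*a^3 - 67.5544559999999*a^2 - 467.632272*a - 14.551264)/(0.029791*a^9 - 1.251222*a^8 + 16.871316*a^7 - 65.532512*a^6 - 69.599712*a^5 - 404.494944*a^4 - 350.16416*a^3 - 644.257152*a^2 - 282.175488*a - 272.097792)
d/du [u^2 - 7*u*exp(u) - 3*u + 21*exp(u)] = -7*u*exp(u) + 2*u + 14*exp(u) - 3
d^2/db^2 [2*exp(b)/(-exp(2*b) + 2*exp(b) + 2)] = 2*(8*(1 - exp(b))^2*exp(2*b) + 2*(4*exp(b) - 3)*(-exp(2*b) + 2*exp(b) + 2)*exp(b) + (-exp(2*b) + 2*exp(b) + 2)^2)*exp(b)/(-exp(2*b) + 2*exp(b) + 2)^3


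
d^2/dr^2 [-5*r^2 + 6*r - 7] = -10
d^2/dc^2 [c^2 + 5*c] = 2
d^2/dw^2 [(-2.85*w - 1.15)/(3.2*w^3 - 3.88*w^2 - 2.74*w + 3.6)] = (-175.104*w^5 + 71.0015999999999*w^4 + 92.66672*w^3 + 350.60784*w^2 - 232.72008*w - 105.61868)/(32.768*w^9 - 119.1936*w^8 + 60.34944*w^7 + 256.299968*w^6 - 319.859808*w^5 - 114.189744*w^4 + 333.479096*w^3 - 69.77232*w^2 - 106.5312*w + 46.656)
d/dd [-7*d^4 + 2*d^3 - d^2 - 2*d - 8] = -28*d^3 + 6*d^2 - 2*d - 2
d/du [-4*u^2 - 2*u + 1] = -8*u - 2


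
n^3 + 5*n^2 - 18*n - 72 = (n - 4)*(n + 3)*(n + 6)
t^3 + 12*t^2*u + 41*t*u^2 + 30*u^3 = (t + u)*(t + 5*u)*(t + 6*u)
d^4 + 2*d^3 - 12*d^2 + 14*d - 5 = (d - 1)^3*(d + 5)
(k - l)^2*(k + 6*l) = k^3 + 4*k^2*l - 11*k*l^2 + 6*l^3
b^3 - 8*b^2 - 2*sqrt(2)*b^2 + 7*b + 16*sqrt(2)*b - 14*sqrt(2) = (b - 7)*(b - 1)*(b - 2*sqrt(2))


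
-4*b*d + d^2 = d*(-4*b + d)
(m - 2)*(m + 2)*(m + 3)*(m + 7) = m^4 + 10*m^3 + 17*m^2 - 40*m - 84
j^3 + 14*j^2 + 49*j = j*(j + 7)^2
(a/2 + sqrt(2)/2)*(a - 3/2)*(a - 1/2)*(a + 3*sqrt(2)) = a^4/2 - a^3 + 2*sqrt(2)*a^3 - 4*sqrt(2)*a^2 + 27*a^2/8 - 6*a + 3*sqrt(2)*a/2 + 9/4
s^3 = s^3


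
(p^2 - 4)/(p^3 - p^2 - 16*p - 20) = (p - 2)/(p^2 - 3*p - 10)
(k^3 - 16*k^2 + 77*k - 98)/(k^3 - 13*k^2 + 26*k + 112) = (k^2 - 9*k + 14)/(k^2 - 6*k - 16)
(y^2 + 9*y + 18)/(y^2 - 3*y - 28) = (y^2 + 9*y + 18)/(y^2 - 3*y - 28)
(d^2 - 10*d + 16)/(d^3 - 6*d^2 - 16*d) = (d - 2)/(d*(d + 2))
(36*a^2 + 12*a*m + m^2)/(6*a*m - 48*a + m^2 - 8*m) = (6*a + m)/(m - 8)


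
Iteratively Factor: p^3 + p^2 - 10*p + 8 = (p + 4)*(p^2 - 3*p + 2) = (p - 1)*(p + 4)*(p - 2)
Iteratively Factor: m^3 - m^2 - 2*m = (m - 2)*(m^2 + m) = m*(m - 2)*(m + 1)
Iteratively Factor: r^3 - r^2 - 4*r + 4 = (r - 2)*(r^2 + r - 2) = (r - 2)*(r + 2)*(r - 1)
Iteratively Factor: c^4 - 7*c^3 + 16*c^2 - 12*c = (c)*(c^3 - 7*c^2 + 16*c - 12) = c*(c - 3)*(c^2 - 4*c + 4) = c*(c - 3)*(c - 2)*(c - 2)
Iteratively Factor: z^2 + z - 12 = (z + 4)*(z - 3)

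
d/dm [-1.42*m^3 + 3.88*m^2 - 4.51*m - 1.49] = -4.26*m^2 + 7.76*m - 4.51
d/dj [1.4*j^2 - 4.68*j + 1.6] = 2.8*j - 4.68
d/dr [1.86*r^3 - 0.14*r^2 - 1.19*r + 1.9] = 5.58*r^2 - 0.28*r - 1.19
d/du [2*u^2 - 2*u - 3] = 4*u - 2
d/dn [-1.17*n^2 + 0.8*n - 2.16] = 0.8 - 2.34*n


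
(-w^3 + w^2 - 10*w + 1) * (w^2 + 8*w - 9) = -w^5 - 7*w^4 + 7*w^3 - 88*w^2 + 98*w - 9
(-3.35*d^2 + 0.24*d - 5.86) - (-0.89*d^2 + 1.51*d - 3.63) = -2.46*d^2 - 1.27*d - 2.23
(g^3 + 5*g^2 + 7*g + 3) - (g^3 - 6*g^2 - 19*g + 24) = 11*g^2 + 26*g - 21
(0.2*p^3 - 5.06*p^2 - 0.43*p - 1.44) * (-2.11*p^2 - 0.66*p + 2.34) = -0.422*p^5 + 10.5446*p^4 + 4.7149*p^3 - 8.5182*p^2 - 0.0558*p - 3.3696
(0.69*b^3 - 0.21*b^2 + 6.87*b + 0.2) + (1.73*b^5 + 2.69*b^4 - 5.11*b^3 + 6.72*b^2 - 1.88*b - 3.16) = 1.73*b^5 + 2.69*b^4 - 4.42*b^3 + 6.51*b^2 + 4.99*b - 2.96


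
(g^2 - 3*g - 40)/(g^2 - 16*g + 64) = (g + 5)/(g - 8)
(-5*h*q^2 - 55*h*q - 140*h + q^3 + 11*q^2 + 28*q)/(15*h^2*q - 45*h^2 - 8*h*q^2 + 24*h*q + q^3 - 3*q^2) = (q^2 + 11*q + 28)/(-3*h*q + 9*h + q^2 - 3*q)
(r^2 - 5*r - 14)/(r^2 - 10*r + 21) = (r + 2)/(r - 3)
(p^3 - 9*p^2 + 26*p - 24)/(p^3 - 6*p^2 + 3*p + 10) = (p^2 - 7*p + 12)/(p^2 - 4*p - 5)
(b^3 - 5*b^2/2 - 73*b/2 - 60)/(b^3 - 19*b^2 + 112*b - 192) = (2*b^2 + 11*b + 15)/(2*(b^2 - 11*b + 24))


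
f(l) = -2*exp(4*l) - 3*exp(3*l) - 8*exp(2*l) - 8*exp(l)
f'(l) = -8*exp(4*l) - 9*exp(3*l) - 16*exp(2*l) - 8*exp(l)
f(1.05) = -291.57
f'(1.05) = -897.04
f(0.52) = -66.38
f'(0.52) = -165.59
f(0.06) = -23.65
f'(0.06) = -47.48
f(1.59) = -1741.85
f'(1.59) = -6111.22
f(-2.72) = -0.56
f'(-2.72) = -0.60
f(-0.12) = -16.72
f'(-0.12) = -30.91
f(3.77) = -7342871.89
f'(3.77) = -29095435.45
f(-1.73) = -1.69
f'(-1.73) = -1.98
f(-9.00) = 0.00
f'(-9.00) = 0.00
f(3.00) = -353206.95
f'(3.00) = -1381581.63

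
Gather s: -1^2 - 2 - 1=-4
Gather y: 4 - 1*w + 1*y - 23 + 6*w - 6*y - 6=5*w - 5*y - 25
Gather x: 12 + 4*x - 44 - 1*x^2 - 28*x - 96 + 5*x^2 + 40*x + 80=4*x^2 + 16*x - 48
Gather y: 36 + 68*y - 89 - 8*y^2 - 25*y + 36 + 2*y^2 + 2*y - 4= -6*y^2 + 45*y - 21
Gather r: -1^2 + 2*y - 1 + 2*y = 4*y - 2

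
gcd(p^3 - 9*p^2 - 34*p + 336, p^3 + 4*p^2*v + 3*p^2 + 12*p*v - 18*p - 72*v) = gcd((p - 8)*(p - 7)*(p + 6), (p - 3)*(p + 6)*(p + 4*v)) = p + 6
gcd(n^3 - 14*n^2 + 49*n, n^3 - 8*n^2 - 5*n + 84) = n - 7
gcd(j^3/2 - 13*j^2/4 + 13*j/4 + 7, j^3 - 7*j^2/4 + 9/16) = 1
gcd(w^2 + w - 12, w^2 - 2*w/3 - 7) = w - 3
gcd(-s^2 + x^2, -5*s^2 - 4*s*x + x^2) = s + x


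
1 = 1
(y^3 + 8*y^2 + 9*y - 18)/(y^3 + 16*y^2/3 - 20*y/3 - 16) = 3*(y^2 + 2*y - 3)/(3*y^2 - 2*y - 8)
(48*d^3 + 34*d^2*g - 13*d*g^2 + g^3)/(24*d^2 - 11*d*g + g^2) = (6*d^2 + 5*d*g - g^2)/(3*d - g)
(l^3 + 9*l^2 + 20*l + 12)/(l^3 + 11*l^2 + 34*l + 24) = (l + 2)/(l + 4)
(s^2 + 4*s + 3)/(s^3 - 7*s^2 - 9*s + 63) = (s + 1)/(s^2 - 10*s + 21)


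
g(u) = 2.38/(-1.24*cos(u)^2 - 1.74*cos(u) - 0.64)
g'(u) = 2.38*(-2.48*sin(u)*cos(u) - 1.74*sin(u))/(-1.24*cos(u)^2 - 1.74*cos(u) - 0.64)^2 = -(5.9024*cos(u) + 4.1412)*sin(u)/(1.24*cos(u)^2 + 1.74*cos(u) + 0.64)^2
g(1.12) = -1.46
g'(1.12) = -2.26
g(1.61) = -4.15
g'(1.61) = -11.87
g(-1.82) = -8.31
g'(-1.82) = 31.75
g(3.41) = -20.68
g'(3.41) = -31.03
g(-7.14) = -1.03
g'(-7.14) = 1.13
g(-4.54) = -6.30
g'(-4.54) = -21.57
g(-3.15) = -17.00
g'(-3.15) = 0.76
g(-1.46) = -2.81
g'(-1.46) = 6.63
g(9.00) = -28.32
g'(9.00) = 72.18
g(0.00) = -0.66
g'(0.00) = 0.00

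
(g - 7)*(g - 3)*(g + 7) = g^3 - 3*g^2 - 49*g + 147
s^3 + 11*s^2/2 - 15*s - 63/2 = (s - 3)*(s + 3/2)*(s + 7)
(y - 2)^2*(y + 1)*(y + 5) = y^4 + 2*y^3 - 15*y^2 + 4*y + 20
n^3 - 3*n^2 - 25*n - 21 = (n - 7)*(n + 1)*(n + 3)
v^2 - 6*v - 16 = (v - 8)*(v + 2)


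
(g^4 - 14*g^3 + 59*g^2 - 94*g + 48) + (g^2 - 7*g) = g^4 - 14*g^3 + 60*g^2 - 101*g + 48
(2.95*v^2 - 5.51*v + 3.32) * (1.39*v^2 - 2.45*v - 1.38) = 4.1005*v^4 - 14.8864*v^3 + 14.0433*v^2 - 0.530200000000002*v - 4.5816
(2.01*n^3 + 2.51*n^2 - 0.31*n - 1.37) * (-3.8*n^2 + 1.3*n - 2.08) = -7.638*n^5 - 6.925*n^4 + 0.2602*n^3 - 0.417799999999999*n^2 - 1.1362*n + 2.8496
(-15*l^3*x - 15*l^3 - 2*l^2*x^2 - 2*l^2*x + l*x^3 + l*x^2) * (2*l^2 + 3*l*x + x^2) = -30*l^5*x - 30*l^5 - 49*l^4*x^2 - 49*l^4*x - 19*l^3*x^3 - 19*l^3*x^2 + l^2*x^4 + l^2*x^3 + l*x^5 + l*x^4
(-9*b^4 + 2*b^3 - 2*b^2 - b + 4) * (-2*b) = 18*b^5 - 4*b^4 + 4*b^3 + 2*b^2 - 8*b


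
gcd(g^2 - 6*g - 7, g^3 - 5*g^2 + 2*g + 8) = g + 1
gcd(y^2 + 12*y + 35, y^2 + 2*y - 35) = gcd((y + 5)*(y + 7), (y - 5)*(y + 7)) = y + 7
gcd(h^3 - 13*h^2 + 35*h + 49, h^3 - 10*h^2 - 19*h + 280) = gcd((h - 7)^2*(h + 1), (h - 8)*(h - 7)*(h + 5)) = h - 7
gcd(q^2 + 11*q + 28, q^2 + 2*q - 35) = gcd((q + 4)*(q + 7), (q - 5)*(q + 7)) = q + 7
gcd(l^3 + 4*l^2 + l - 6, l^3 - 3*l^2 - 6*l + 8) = l^2 + l - 2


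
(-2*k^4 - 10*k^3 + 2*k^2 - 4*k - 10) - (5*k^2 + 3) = -2*k^4 - 10*k^3 - 3*k^2 - 4*k - 13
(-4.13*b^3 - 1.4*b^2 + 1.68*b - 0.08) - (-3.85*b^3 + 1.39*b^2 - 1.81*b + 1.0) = -0.28*b^3 - 2.79*b^2 + 3.49*b - 1.08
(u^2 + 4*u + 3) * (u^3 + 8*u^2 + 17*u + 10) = u^5 + 12*u^4 + 52*u^3 + 102*u^2 + 91*u + 30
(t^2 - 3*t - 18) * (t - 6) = t^3 - 9*t^2 + 108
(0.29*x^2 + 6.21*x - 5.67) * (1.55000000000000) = 0.4495*x^2 + 9.6255*x - 8.7885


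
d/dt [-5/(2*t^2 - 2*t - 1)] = 10*(2*t - 1)/(-2*t^2 + 2*t + 1)^2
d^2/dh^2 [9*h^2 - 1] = 18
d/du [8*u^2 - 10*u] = 16*u - 10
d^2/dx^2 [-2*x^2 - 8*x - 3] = -4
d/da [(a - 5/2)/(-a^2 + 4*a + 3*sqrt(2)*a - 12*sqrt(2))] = (-a^2 + 4*a + 3*sqrt(2)*a - (2*a - 5)*(-2*a + 4 + 3*sqrt(2))/2 - 12*sqrt(2))/(a^2 - 3*sqrt(2)*a - 4*a + 12*sqrt(2))^2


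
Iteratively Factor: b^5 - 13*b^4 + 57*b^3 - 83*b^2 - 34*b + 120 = (b - 5)*(b^4 - 8*b^3 + 17*b^2 + 2*b - 24) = (b - 5)*(b - 2)*(b^3 - 6*b^2 + 5*b + 12) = (b - 5)*(b - 2)*(b + 1)*(b^2 - 7*b + 12) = (b - 5)*(b - 3)*(b - 2)*(b + 1)*(b - 4)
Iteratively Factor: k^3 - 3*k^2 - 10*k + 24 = (k - 4)*(k^2 + k - 6) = (k - 4)*(k - 2)*(k + 3)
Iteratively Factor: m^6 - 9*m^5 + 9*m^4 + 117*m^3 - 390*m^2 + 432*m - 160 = (m - 2)*(m^5 - 7*m^4 - 5*m^3 + 107*m^2 - 176*m + 80) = (m - 5)*(m - 2)*(m^4 - 2*m^3 - 15*m^2 + 32*m - 16) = (m - 5)*(m - 2)*(m + 4)*(m^3 - 6*m^2 + 9*m - 4) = (m - 5)*(m - 2)*(m - 1)*(m + 4)*(m^2 - 5*m + 4) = (m - 5)*(m - 4)*(m - 2)*(m - 1)*(m + 4)*(m - 1)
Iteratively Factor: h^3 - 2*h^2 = (h)*(h^2 - 2*h) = h*(h - 2)*(h)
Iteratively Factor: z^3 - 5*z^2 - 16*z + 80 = (z - 5)*(z^2 - 16) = (z - 5)*(z - 4)*(z + 4)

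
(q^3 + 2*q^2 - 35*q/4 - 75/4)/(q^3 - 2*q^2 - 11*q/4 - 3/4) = (4*q^2 + 20*q + 25)/(4*q^2 + 4*q + 1)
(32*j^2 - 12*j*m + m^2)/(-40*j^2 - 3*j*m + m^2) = (-4*j + m)/(5*j + m)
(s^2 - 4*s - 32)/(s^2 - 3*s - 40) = (s + 4)/(s + 5)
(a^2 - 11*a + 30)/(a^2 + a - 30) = (a - 6)/(a + 6)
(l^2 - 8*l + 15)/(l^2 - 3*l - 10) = (l - 3)/(l + 2)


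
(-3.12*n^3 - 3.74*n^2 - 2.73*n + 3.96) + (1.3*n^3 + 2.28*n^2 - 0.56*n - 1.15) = -1.82*n^3 - 1.46*n^2 - 3.29*n + 2.81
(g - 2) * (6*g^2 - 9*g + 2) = 6*g^3 - 21*g^2 + 20*g - 4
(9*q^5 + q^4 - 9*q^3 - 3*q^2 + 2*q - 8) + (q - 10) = 9*q^5 + q^4 - 9*q^3 - 3*q^2 + 3*q - 18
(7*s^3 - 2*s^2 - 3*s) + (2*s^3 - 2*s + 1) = 9*s^3 - 2*s^2 - 5*s + 1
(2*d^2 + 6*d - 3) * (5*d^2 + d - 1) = 10*d^4 + 32*d^3 - 11*d^2 - 9*d + 3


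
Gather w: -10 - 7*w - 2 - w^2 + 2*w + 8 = -w^2 - 5*w - 4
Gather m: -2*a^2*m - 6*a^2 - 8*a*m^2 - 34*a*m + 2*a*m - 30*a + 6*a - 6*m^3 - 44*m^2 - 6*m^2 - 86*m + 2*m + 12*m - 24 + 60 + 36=-6*a^2 - 24*a - 6*m^3 + m^2*(-8*a - 50) + m*(-2*a^2 - 32*a - 72) + 72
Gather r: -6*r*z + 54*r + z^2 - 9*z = r*(54 - 6*z) + z^2 - 9*z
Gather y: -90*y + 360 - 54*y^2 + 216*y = -54*y^2 + 126*y + 360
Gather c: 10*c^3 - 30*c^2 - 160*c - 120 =10*c^3 - 30*c^2 - 160*c - 120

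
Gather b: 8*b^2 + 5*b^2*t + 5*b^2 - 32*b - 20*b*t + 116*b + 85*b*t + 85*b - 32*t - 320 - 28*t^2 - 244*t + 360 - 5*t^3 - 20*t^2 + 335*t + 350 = b^2*(5*t + 13) + b*(65*t + 169) - 5*t^3 - 48*t^2 + 59*t + 390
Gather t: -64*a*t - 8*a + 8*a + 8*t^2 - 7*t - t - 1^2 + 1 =8*t^2 + t*(-64*a - 8)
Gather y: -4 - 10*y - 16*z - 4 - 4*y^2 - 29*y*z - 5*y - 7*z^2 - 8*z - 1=-4*y^2 + y*(-29*z - 15) - 7*z^2 - 24*z - 9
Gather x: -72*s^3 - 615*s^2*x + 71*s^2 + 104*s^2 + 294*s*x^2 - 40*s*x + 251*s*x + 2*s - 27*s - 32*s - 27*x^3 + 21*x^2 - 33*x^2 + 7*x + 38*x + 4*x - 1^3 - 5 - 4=-72*s^3 + 175*s^2 - 57*s - 27*x^3 + x^2*(294*s - 12) + x*(-615*s^2 + 211*s + 49) - 10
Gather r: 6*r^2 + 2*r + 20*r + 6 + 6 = 6*r^2 + 22*r + 12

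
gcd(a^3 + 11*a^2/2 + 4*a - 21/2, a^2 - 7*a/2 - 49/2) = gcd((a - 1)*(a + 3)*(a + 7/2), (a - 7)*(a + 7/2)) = a + 7/2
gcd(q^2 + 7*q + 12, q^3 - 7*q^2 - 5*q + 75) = q + 3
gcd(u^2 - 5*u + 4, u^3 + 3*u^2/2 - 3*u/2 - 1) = u - 1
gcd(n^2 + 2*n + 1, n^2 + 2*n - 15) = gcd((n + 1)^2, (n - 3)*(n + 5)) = 1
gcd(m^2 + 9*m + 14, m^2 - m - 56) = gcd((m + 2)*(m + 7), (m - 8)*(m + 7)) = m + 7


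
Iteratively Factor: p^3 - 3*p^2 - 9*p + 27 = (p - 3)*(p^2 - 9) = (p - 3)^2*(p + 3)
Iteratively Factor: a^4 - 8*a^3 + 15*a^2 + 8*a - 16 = (a - 1)*(a^3 - 7*a^2 + 8*a + 16) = (a - 4)*(a - 1)*(a^2 - 3*a - 4) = (a - 4)^2*(a - 1)*(a + 1)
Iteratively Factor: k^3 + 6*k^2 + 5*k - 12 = (k - 1)*(k^2 + 7*k + 12) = (k - 1)*(k + 3)*(k + 4)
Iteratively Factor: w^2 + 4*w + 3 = (w + 3)*(w + 1)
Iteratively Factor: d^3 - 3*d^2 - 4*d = (d + 1)*(d^2 - 4*d) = (d - 4)*(d + 1)*(d)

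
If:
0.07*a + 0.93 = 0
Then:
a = -13.29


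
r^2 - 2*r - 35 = (r - 7)*(r + 5)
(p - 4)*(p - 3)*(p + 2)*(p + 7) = p^4 + 2*p^3 - 37*p^2 + 10*p + 168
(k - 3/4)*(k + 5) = k^2 + 17*k/4 - 15/4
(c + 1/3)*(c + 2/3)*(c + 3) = c^3 + 4*c^2 + 29*c/9 + 2/3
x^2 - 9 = (x - 3)*(x + 3)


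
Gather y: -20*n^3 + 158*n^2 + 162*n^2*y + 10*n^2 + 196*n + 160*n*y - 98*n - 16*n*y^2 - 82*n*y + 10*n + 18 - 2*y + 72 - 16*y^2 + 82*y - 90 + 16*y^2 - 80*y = -20*n^3 + 168*n^2 - 16*n*y^2 + 108*n + y*(162*n^2 + 78*n)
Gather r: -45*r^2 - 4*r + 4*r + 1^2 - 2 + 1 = -45*r^2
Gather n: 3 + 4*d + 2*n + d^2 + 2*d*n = d^2 + 4*d + n*(2*d + 2) + 3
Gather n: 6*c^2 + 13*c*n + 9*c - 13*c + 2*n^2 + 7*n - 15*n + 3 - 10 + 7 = 6*c^2 - 4*c + 2*n^2 + n*(13*c - 8)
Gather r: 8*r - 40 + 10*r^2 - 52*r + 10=10*r^2 - 44*r - 30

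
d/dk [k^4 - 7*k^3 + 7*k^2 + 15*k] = 4*k^3 - 21*k^2 + 14*k + 15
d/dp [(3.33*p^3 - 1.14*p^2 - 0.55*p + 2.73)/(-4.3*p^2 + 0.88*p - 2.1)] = (-14.319*p^4 + 5.8608*p^3 - 24.3472*p^2 + 28.266*p - 1.2474)/(18.49*p^4 - 7.568*p^3 + 18.8344*p^2 - 3.696*p + 4.41)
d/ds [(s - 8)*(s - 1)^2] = (s - 1)*(3*s - 17)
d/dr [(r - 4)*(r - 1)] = 2*r - 5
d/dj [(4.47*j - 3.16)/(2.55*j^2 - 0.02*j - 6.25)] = (-11.3985*j^2 + 16.116*j - 28.0007)/(6.5025*j^4 - 0.102*j^3 - 31.8746*j^2 + 0.25*j + 39.0625)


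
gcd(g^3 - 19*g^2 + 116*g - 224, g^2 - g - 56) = g - 8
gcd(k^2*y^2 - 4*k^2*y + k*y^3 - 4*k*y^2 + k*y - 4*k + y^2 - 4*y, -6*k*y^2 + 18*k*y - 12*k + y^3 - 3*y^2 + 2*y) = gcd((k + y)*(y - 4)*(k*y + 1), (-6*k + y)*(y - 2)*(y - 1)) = 1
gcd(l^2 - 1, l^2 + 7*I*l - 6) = 1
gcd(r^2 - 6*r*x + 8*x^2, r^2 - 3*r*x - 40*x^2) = 1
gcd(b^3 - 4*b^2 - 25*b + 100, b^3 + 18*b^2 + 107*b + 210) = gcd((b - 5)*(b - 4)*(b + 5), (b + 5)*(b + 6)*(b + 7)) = b + 5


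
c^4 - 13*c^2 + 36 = (c - 3)*(c - 2)*(c + 2)*(c + 3)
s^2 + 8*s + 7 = (s + 1)*(s + 7)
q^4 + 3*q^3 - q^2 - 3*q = q*(q - 1)*(q + 1)*(q + 3)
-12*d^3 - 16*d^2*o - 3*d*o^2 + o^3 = (-6*d + o)*(d + o)*(2*d + o)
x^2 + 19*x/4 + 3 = (x + 3/4)*(x + 4)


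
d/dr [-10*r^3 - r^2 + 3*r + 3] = -30*r^2 - 2*r + 3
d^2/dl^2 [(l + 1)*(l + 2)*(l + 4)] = 6*l + 14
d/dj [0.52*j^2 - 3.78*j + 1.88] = 1.04*j - 3.78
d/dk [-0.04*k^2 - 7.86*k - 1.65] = -0.08*k - 7.86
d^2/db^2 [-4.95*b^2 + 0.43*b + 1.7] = -9.90000000000000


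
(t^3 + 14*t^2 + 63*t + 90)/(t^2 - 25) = (t^2 + 9*t + 18)/(t - 5)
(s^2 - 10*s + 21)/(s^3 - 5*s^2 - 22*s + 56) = (s - 3)/(s^2 + 2*s - 8)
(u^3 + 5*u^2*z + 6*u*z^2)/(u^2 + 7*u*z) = (u^2 + 5*u*z + 6*z^2)/(u + 7*z)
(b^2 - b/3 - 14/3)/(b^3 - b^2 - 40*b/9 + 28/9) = 3/(3*b - 2)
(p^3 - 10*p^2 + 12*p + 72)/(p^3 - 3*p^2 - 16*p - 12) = (p - 6)/(p + 1)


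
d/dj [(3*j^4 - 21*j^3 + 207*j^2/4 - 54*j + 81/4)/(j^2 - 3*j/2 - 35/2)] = 3*(16*j^5 - 92*j^4 - 392*j^3 + 2877*j^2 - 4938*j + 2601)/(2*(4*j^4 - 12*j^3 - 131*j^2 + 210*j + 1225))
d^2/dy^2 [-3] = 0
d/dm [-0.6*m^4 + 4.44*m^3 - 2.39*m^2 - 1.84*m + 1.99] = -2.4*m^3 + 13.32*m^2 - 4.78*m - 1.84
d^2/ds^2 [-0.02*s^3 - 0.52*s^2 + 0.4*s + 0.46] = -0.12*s - 1.04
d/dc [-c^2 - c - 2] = -2*c - 1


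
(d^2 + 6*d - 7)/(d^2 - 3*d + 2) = (d + 7)/(d - 2)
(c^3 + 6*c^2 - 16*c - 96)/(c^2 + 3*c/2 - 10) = 2*(c^2 + 2*c - 24)/(2*c - 5)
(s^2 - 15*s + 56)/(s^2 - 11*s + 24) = (s - 7)/(s - 3)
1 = 1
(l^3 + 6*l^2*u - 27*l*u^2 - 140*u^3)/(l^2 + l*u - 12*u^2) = (-l^2 - 2*l*u + 35*u^2)/(-l + 3*u)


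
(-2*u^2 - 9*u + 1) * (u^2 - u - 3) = -2*u^4 - 7*u^3 + 16*u^2 + 26*u - 3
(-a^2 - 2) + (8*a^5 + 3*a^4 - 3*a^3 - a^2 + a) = 8*a^5 + 3*a^4 - 3*a^3 - 2*a^2 + a - 2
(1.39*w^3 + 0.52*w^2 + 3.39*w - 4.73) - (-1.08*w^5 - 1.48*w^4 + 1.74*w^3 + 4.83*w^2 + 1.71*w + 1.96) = 1.08*w^5 + 1.48*w^4 - 0.35*w^3 - 4.31*w^2 + 1.68*w - 6.69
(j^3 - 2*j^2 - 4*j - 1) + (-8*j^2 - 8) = j^3 - 10*j^2 - 4*j - 9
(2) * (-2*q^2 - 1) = -4*q^2 - 2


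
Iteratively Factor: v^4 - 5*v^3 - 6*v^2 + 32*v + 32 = (v - 4)*(v^3 - v^2 - 10*v - 8) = (v - 4)*(v + 2)*(v^2 - 3*v - 4) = (v - 4)^2*(v + 2)*(v + 1)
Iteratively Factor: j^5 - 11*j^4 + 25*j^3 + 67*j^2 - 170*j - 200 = (j - 5)*(j^4 - 6*j^3 - 5*j^2 + 42*j + 40) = (j - 5)^2*(j^3 - j^2 - 10*j - 8) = (j - 5)^2*(j - 4)*(j^2 + 3*j + 2) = (j - 5)^2*(j - 4)*(j + 1)*(j + 2)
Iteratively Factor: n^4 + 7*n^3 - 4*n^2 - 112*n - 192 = (n + 4)*(n^3 + 3*n^2 - 16*n - 48) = (n + 3)*(n + 4)*(n^2 - 16) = (n + 3)*(n + 4)^2*(n - 4)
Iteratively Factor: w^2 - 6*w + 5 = (w - 5)*(w - 1)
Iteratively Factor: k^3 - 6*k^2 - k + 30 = (k - 3)*(k^2 - 3*k - 10) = (k - 5)*(k - 3)*(k + 2)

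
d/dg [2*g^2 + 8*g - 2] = 4*g + 8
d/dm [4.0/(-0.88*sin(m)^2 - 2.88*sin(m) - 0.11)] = (7.04*sin(m) + 11.52)*cos(m)/(0.88*sin(m)^2 + 2.88*sin(m) + 0.11)^2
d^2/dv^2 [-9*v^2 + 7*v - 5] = -18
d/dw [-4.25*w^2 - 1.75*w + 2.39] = -8.5*w - 1.75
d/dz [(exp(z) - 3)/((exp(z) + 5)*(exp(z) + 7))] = (-exp(2*z) + 6*exp(z) + 71)*exp(z)/(exp(4*z) + 24*exp(3*z) + 214*exp(2*z) + 840*exp(z) + 1225)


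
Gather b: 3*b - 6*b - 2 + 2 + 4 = 4 - 3*b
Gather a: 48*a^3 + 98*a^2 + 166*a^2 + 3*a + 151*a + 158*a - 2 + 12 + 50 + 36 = 48*a^3 + 264*a^2 + 312*a + 96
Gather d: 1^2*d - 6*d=-5*d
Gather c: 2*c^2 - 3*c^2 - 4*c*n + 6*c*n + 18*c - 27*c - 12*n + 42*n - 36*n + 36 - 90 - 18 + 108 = -c^2 + c*(2*n - 9) - 6*n + 36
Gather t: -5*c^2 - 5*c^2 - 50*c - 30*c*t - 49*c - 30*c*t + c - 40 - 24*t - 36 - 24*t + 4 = -10*c^2 - 98*c + t*(-60*c - 48) - 72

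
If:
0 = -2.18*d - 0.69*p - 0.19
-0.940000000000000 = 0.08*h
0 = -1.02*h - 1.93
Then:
No Solution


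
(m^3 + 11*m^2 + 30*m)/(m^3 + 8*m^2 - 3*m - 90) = m/(m - 3)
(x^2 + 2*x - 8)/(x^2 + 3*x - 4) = (x - 2)/(x - 1)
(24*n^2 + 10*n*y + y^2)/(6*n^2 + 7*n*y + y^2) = (4*n + y)/(n + y)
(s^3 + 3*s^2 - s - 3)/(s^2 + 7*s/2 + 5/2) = 2*(s^2 + 2*s - 3)/(2*s + 5)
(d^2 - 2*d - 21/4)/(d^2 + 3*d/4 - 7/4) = (4*d^2 - 8*d - 21)/(4*d^2 + 3*d - 7)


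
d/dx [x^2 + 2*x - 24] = 2*x + 2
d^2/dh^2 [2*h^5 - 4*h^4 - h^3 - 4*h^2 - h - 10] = 40*h^3 - 48*h^2 - 6*h - 8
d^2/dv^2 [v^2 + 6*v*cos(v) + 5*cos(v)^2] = -6*v*cos(v) + 20*sin(v)^2 - 12*sin(v) - 8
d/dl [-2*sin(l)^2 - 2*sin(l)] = -2*sin(2*l) - 2*cos(l)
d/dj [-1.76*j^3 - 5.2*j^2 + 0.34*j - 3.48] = -5.28*j^2 - 10.4*j + 0.34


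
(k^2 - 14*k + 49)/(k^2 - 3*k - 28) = (k - 7)/(k + 4)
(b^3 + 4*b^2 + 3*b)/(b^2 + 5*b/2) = 2*(b^2 + 4*b + 3)/(2*b + 5)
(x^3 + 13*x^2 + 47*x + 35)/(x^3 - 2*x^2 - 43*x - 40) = (x + 7)/(x - 8)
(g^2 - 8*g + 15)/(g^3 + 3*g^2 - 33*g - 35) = (g - 3)/(g^2 + 8*g + 7)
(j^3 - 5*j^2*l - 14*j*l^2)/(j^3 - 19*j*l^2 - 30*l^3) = j*(j - 7*l)/(j^2 - 2*j*l - 15*l^2)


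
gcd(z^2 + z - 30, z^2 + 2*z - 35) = z - 5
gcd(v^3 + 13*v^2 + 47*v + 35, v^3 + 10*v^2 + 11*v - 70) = v^2 + 12*v + 35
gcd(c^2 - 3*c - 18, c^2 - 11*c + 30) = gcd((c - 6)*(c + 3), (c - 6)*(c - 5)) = c - 6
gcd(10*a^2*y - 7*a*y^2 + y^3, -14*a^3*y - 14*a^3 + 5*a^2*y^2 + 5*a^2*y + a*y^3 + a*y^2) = -2*a + y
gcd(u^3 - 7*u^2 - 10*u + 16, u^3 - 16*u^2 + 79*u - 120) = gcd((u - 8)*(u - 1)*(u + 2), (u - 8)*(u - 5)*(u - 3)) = u - 8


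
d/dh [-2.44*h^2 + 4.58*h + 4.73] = 4.58 - 4.88*h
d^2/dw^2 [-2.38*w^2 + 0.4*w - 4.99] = -4.76000000000000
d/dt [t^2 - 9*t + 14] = 2*t - 9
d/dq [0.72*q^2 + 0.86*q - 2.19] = 1.44*q + 0.86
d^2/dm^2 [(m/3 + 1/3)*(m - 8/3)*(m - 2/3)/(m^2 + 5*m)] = 8*(79*m^3 + 12*m^2 + 60*m + 100)/(27*m^3*(m^3 + 15*m^2 + 75*m + 125))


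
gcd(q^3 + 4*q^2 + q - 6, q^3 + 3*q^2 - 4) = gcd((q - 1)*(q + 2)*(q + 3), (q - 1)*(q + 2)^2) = q^2 + q - 2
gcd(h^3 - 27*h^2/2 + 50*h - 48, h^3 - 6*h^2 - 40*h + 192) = h^2 - 12*h + 32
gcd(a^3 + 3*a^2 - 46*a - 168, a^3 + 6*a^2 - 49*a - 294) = a^2 - a - 42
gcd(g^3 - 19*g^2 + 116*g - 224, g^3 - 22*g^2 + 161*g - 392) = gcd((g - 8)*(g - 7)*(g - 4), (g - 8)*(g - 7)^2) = g^2 - 15*g + 56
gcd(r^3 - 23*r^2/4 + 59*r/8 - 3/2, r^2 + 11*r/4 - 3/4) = r - 1/4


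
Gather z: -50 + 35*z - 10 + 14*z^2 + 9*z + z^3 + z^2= z^3 + 15*z^2 + 44*z - 60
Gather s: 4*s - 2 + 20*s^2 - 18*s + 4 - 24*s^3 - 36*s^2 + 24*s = -24*s^3 - 16*s^2 + 10*s + 2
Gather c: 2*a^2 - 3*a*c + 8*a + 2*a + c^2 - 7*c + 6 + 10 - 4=2*a^2 + 10*a + c^2 + c*(-3*a - 7) + 12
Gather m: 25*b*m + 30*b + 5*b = 25*b*m + 35*b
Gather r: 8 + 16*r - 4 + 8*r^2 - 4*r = 8*r^2 + 12*r + 4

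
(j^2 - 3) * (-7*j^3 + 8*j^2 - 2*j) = -7*j^5 + 8*j^4 + 19*j^3 - 24*j^2 + 6*j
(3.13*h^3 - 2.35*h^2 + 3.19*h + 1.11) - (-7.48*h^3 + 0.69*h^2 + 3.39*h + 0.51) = 10.61*h^3 - 3.04*h^2 - 0.2*h + 0.6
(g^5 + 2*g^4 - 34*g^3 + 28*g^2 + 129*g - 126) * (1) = g^5 + 2*g^4 - 34*g^3 + 28*g^2 + 129*g - 126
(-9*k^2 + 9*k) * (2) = -18*k^2 + 18*k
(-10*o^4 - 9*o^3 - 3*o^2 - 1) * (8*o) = -80*o^5 - 72*o^4 - 24*o^3 - 8*o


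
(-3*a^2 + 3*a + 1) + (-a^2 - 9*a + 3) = -4*a^2 - 6*a + 4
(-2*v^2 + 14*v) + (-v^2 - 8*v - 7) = -3*v^2 + 6*v - 7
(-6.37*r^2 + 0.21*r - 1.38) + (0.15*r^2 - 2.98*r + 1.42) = -6.22*r^2 - 2.77*r + 0.04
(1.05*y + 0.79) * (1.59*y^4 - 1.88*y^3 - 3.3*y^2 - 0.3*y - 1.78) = 1.6695*y^5 - 0.7179*y^4 - 4.9502*y^3 - 2.922*y^2 - 2.106*y - 1.4062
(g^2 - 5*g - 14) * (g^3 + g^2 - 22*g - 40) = g^5 - 4*g^4 - 41*g^3 + 56*g^2 + 508*g + 560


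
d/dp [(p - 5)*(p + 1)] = 2*p - 4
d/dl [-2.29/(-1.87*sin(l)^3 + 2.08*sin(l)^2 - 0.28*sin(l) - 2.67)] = (-12.8469*sin(l)^2 + 9.5264*sin(l) - 0.6412)*cos(l)/(1.87*sin(l)^3 - 2.08*sin(l)^2 + 0.28*sin(l) + 2.67)^2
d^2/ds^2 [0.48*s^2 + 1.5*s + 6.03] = 0.960000000000000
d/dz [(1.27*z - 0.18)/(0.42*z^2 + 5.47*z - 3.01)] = (-0.5334*z^2 + 0.1512*z - 2.8381)/(0.1764*z^4 + 4.5948*z^3 + 27.3925*z^2 - 32.9294*z + 9.0601)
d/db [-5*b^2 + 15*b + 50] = 15 - 10*b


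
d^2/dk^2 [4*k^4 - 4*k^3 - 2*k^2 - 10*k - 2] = 48*k^2 - 24*k - 4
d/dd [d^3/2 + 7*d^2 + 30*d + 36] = 3*d^2/2 + 14*d + 30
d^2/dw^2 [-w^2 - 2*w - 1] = -2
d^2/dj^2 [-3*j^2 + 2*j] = -6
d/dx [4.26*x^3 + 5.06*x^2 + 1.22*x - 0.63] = 12.78*x^2 + 10.12*x + 1.22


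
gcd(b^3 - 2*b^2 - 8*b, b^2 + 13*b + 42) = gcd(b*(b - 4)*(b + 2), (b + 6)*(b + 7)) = 1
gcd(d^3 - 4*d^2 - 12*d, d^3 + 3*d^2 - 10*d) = d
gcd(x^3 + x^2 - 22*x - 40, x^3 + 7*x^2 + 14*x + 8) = x^2 + 6*x + 8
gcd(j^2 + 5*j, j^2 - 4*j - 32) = 1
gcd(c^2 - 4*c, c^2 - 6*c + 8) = c - 4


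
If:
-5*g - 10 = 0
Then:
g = -2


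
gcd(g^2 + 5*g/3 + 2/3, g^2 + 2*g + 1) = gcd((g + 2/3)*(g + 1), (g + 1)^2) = g + 1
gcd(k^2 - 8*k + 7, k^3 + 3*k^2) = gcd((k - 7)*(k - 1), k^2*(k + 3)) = 1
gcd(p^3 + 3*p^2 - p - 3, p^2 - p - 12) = p + 3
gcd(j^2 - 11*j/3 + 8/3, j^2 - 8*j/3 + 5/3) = j - 1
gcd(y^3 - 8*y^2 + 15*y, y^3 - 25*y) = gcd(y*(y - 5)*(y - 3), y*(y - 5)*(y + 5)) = y^2 - 5*y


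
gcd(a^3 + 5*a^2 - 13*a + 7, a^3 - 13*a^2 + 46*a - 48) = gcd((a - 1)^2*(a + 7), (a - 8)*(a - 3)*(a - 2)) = 1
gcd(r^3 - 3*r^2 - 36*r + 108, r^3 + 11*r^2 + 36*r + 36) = r + 6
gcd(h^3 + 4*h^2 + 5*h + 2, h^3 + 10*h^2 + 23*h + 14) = h^2 + 3*h + 2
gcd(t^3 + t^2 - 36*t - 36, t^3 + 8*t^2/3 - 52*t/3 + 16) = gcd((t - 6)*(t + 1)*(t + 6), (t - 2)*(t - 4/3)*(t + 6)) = t + 6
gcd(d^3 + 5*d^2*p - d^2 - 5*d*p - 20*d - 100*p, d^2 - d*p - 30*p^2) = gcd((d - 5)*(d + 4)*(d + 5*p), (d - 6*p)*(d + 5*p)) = d + 5*p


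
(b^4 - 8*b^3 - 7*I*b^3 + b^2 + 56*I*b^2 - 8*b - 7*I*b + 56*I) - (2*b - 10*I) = b^4 - 8*b^3 - 7*I*b^3 + b^2 + 56*I*b^2 - 10*b - 7*I*b + 66*I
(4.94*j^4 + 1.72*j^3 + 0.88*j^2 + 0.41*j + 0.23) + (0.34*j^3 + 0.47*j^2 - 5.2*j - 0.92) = 4.94*j^4 + 2.06*j^3 + 1.35*j^2 - 4.79*j - 0.69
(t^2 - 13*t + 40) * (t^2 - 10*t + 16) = t^4 - 23*t^3 + 186*t^2 - 608*t + 640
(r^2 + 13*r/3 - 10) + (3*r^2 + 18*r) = 4*r^2 + 67*r/3 - 10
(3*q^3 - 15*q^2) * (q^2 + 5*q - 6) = 3*q^5 - 93*q^3 + 90*q^2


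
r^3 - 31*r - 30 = (r - 6)*(r + 1)*(r + 5)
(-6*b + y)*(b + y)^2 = -6*b^3 - 11*b^2*y - 4*b*y^2 + y^3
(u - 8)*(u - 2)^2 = u^3 - 12*u^2 + 36*u - 32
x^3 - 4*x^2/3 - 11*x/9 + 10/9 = (x - 5/3)*(x - 2/3)*(x + 1)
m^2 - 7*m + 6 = (m - 6)*(m - 1)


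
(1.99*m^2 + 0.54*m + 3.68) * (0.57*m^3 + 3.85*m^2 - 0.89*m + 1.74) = 1.1343*m^5 + 7.9693*m^4 + 2.4055*m^3 + 17.15*m^2 - 2.3356*m + 6.4032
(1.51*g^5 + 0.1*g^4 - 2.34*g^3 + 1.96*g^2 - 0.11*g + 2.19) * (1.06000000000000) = 1.6006*g^5 + 0.106*g^4 - 2.4804*g^3 + 2.0776*g^2 - 0.1166*g + 2.3214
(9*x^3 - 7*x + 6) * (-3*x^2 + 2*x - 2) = -27*x^5 + 18*x^4 + 3*x^3 - 32*x^2 + 26*x - 12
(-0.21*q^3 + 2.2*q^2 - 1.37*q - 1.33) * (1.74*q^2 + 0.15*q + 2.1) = -0.3654*q^5 + 3.7965*q^4 - 2.4948*q^3 + 2.1003*q^2 - 3.0765*q - 2.793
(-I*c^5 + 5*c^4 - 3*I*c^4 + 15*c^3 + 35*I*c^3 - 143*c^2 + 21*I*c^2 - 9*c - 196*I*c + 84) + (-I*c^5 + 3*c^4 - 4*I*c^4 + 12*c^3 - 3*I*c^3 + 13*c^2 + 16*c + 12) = -2*I*c^5 + 8*c^4 - 7*I*c^4 + 27*c^3 + 32*I*c^3 - 130*c^2 + 21*I*c^2 + 7*c - 196*I*c + 96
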